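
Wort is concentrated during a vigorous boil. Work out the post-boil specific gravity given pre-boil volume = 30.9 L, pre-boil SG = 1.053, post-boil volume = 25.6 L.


SG_post = 1 + (SG_pre − 1)·V_pre/V_post
pts_pre = (1.053 − 1)·1000 = 53.0000
pts_post = 53.0000·30.9/25.6 = 63.9727
SG_post = 1 + 63.9727/1000

1.0640


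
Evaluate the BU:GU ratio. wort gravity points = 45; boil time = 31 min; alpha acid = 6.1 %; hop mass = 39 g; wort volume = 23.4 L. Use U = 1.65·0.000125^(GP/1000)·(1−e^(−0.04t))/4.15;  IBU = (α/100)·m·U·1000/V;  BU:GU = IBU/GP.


U = 1.65·0.000125^(45/1000)·(1−e^(−0.04·31))/4.15 = 0.1886
IBU = (6.1/100)·39·0.1886·1000/23.4 = 19.1695
BU:GU = 19.1695/45

0.4260


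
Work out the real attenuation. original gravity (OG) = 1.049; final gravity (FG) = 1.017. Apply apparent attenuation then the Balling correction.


AA = (OG−FG)/(OG−1)·100;  RA = AA·0.8192
AA = (1.049 − 1.017)/(1.049 − 1)·100 = 65.3061
RA = 65.3061·0.8192

53.4988 %


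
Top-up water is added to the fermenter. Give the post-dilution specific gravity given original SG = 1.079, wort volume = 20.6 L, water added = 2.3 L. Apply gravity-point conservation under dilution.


SG_new = 1 + (SG_old − 1)·V_old/(V_old + V_water)
pts = (1.079 − 1)·1000·20.6/(20.6 + 2.3) = 71.0655
SG_new = 1 + 71.0655/1000

1.0711


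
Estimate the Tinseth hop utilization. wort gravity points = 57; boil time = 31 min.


U = 1.65·0.000125^(GP/1000) · (1 − e^(−0.04·t))/4.15
bigness = 1.65·0.000125^(57/1000) = 0.9886
boil_factor = (1 − e^(−0.04·31))/4.15 = 0.1712
U = 0.9886 · 0.1712

0.1693


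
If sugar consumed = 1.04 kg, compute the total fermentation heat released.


Q = m_sugar · 590 kJ/kg
Q = 1.04 · 590

613.6000 kJ


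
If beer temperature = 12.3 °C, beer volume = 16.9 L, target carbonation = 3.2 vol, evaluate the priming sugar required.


residual = 14.695·(0.01821 + 0.09011·e^(−0.04·T));  sugar = (target − residual)·4.0·V
residual = 14.695·(0.01821 + 0.09011·e^(−0.04·12.3)) = 1.0772
sugar = (3.2 − 1.0772)·4.0·16.9

143.5017 g


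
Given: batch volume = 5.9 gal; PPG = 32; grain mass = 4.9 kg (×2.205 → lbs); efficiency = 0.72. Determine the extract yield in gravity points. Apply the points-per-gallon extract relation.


points = lbs × PPG × eff / vol
lbs = 4.9 × 2.205 = 10.8045
points = 10.8045 × 32 × 0.72 / 5.9

42.1925 points


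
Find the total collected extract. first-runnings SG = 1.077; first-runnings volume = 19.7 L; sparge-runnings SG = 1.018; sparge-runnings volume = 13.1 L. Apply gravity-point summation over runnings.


total = Σ (SG_i − 1)·1000·V_i
first = (1.077 − 1)·1000·19.7 = 1516.9000
sparge = (1.018 − 1)·1000·13.1 = 235.8000
total = 1516.9000 + 235.8000

1752.7000 gravity·L


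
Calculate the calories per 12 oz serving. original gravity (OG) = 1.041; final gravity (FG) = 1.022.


ABW = (OG−FG)·131.25·0.79/FG;  °P = 259 − 259/SG (for OG→OE and FG→AE);  RE = 0.1808·OE + 0.8192·AE;  Cal = (6.9·ABW + 4·(RE−0.1))·FG·3.55
ABW = (1.041 − 1.022)·131.25·0.79/1.022 = 1.9277
OE = 259 − 259/1.041 = 10.2008 °P
AE = 259 − 259/1.022 = 5.5753 °P
RE = 0.1808·10.2008 + 0.8192·5.5753 = 6.4116 °P
Cal = (6.9·1.9277 + 4·(6.4116−0.1))·1.022·3.55

139.8534 kcal


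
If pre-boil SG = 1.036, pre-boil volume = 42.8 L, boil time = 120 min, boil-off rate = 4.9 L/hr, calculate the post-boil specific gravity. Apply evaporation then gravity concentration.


V_post = V_pre − rate·(t/60);  SG_post = 1 + (SG_pre−1)·V_pre/V_post
V_post = 42.8 − 4.9·(120/60) = 33.0000
SG_post = 1 + (1.036 − 1)·42.8/33.0000

1.0467


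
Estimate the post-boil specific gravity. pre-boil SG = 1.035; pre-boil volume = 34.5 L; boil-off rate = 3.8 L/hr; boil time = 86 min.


V_post = V_pre − rate·(t/60);  SG_post = 1 + (SG_pre−1)·V_pre/V_post
V_post = 34.5 − 3.8·(86/60) = 29.0533
SG_post = 1 + (1.035 − 1)·34.5/29.0533

1.0416


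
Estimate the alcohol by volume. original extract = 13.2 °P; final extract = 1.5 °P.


SG = 259/(259 − P);  ABV = (OG − FG)·131.25
OG = 259/(259 − 13.2) = 1.0537
FG = 259/(259 − 1.5) = 1.0058
ABV = (1.0537 − 1.0058)·131.25

6.2839 % ABV


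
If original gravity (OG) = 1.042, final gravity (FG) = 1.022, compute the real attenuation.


AA = (OG−FG)/(OG−1)·100;  RA = AA·0.8192
AA = (1.042 − 1.022)/(1.042 − 1)·100 = 47.6190
RA = 47.6190·0.8192

39.0095 %


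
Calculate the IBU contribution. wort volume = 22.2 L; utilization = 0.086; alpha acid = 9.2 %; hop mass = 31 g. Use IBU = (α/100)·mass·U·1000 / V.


IBU = (9.2/100)·31·0.086·1000 / 22.2

11.0483 IBU


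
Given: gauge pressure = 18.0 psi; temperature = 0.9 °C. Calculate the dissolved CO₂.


vols = (P + 14.695)·(0.01821 + 0.09011·e^(−0.04·T))
vols = (18.0 + 14.695)·(0.01821 + 0.09011·e^(−0.04·0.9))

3.4373 volumes


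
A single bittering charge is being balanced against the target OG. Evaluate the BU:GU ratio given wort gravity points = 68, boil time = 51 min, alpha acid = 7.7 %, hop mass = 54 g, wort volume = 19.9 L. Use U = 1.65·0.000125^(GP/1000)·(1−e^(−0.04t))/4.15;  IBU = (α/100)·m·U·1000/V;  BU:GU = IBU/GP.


U = 1.65·0.000125^(68/1000)·(1−e^(−0.04·51))/4.15 = 0.1877
IBU = (7.7/100)·54·0.1877·1000/19.9 = 39.2249
BU:GU = 39.2249/68

0.5768


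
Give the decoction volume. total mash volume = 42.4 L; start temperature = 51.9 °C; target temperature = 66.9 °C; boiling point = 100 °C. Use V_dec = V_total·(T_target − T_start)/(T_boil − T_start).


V_dec = 42.4·(66.9 − 51.9)/(100 − 51.9)

13.2225 L


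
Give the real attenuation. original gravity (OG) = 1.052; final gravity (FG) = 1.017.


AA = (OG−FG)/(OG−1)·100;  RA = AA·0.8192
AA = (1.052 − 1.017)/(1.052 − 1)·100 = 67.3077
RA = 67.3077·0.8192

55.1385 %


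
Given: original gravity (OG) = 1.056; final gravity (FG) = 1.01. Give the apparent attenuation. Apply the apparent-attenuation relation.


AA = (OG − FG)/(OG − 1) · 100
AA = (1.056 − 1.01)/(1.056 − 1) · 100

82.1429 %


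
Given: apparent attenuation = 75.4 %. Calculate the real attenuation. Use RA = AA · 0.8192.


RA = 75.4 · 0.8192

61.7677 %


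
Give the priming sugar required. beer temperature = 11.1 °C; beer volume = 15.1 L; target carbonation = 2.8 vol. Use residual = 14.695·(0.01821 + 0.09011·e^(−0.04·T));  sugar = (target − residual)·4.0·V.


residual = 14.695·(0.01821 + 0.09011·e^(−0.04·11.1)) = 1.1170
sugar = (2.8 − 1.1170)·4.0·15.1

101.6530 g


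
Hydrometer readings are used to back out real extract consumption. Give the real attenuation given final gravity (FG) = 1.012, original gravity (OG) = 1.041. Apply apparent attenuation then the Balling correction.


AA = (OG−FG)/(OG−1)·100;  RA = AA·0.8192
AA = (1.041 − 1.012)/(1.041 − 1)·100 = 70.7317
RA = 70.7317·0.8192

57.9434 %


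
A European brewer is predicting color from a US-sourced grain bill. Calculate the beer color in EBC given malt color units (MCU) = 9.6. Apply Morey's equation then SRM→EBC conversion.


SRM = 1.4922·MCU^0.6859;  EBC = SRM·1.97
SRM = 1.4922·9.6^0.6859 = 7.0399
EBC = 7.0399·1.97

13.8686 EBC


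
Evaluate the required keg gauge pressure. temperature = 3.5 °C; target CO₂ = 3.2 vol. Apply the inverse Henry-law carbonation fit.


psi = vols/(0.01821 + 0.09011·e^(−0.04·T)) − 14.695
psi = 3.2/(0.01821 + 0.09011·e^(−0.04·3.5)) − 14.695

18.4492 psi


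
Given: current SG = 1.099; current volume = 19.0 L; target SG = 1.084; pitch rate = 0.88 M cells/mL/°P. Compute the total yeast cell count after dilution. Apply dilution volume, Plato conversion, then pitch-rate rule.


V_w = V·((SG_c−1)/(SG_t−1)−1);  °P = 259 − 259/SG_t;  cells = rate·(V+V_w)·°P
V_w = 19.0·((1.099−1)/(1.084−1)−1) = 3.3929
V_final = 19.0 + 3.3929 = 22.3929
°P = 259 − 259/1.084 = 20.0701
cells = 0.88·22.3929·20.0701

395.4959 billion cells


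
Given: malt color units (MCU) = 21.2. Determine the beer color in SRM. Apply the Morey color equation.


SRM = 1.4922 · MCU^0.6859
SRM = 1.4922 · 21.2^0.6859

12.1216 SRM


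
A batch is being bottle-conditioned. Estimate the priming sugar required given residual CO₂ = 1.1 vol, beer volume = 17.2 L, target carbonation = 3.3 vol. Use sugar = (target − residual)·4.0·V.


sugar = (3.3 − 1.1)·4.0·17.2

151.3600 g


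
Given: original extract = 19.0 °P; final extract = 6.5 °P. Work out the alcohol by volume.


SG = 259/(259 − P);  ABV = (OG − FG)·131.25
OG = 259/(259 − 19.0) = 1.0792
FG = 259/(259 − 6.5) = 1.0257
ABV = (1.0792 − 1.0257)·131.25

7.0119 % ABV


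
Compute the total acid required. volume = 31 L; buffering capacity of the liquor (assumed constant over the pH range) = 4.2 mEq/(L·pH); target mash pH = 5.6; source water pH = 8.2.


acid = buffering capacity · (pH_source − pH_target) · V
acid = 4.2 · (8.2 − 5.6) · 31

338.5200 mEq


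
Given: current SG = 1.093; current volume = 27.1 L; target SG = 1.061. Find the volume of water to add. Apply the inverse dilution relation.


V_water = V·((SG_curr − 1)/(SG_target − 1) − 1)
V_water = 27.1·((1.093 − 1)/(1.061 − 1) − 1)

14.2164 L


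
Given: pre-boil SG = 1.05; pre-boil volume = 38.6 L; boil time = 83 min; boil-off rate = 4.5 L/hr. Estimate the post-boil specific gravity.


V_post = V_pre − rate·(t/60);  SG_post = 1 + (SG_pre−1)·V_pre/V_post
V_post = 38.6 − 4.5·(83/60) = 32.3750
SG_post = 1 + (1.05 − 1)·38.6/32.3750

1.0596


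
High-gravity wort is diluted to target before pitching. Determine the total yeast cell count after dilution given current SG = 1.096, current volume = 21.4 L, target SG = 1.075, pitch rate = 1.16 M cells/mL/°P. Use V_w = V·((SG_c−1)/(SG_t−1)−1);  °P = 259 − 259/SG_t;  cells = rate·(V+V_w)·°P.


V_w = 21.4·((1.096−1)/(1.075−1)−1) = 5.9920
V_final = 21.4 + 5.9920 = 27.3920
°P = 259 − 259/1.075 = 18.0698
cells = 1.16·27.3920·18.0698

574.1618 billion cells


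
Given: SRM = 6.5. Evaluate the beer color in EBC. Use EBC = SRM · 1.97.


EBC = 6.5 · 1.97

12.8050 EBC


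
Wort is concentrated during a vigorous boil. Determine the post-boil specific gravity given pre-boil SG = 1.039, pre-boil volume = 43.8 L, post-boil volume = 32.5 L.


SG_post = 1 + (SG_pre − 1)·V_pre/V_post
pts_pre = (1.039 − 1)·1000 = 39.0000
pts_post = 39.0000·43.8/32.5 = 52.5600
SG_post = 1 + 52.5600/1000

1.0526


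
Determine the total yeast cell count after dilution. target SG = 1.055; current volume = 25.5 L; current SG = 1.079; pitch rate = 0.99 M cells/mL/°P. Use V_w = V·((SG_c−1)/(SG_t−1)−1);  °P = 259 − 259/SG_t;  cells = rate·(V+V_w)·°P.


V_w = 25.5·((1.079−1)/(1.055−1)−1) = 11.1273
V_final = 25.5 + 11.1273 = 36.6273
°P = 259 − 259/1.055 = 13.5024
cells = 0.99·36.6273·13.5024

489.6094 billion cells


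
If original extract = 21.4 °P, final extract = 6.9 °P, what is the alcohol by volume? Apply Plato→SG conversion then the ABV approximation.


SG = 259/(259 − P);  ABV = (OG − FG)·131.25
OG = 259/(259 − 21.4) = 1.0901
FG = 259/(259 − 6.9) = 1.0274
ABV = (1.0901 − 1.0274)·131.25

8.2290 % ABV


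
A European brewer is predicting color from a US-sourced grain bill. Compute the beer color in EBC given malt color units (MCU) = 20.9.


SRM = 1.4922·MCU^0.6859;  EBC = SRM·1.97
SRM = 1.4922·20.9^0.6859 = 12.0037
EBC = 12.0037·1.97

23.6473 EBC


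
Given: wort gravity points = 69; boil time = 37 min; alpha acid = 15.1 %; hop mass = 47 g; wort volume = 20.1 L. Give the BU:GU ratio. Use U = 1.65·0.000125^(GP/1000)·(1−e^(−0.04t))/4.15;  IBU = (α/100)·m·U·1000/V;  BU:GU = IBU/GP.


U = 1.65·0.000125^(69/1000)·(1−e^(−0.04·37))/4.15 = 0.1652
IBU = (15.1/100)·47·0.1652·1000/20.1 = 58.3207
BU:GU = 58.3207/69

0.8452


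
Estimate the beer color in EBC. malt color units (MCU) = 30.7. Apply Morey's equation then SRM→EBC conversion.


SRM = 1.4922·MCU^0.6859;  EBC = SRM·1.97
SRM = 1.4922·30.7^0.6859 = 15.6263
EBC = 15.6263·1.97

30.7837 EBC


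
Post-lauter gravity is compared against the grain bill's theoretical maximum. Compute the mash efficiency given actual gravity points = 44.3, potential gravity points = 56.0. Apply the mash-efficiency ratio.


efficiency = actual / potential × 100
efficiency = 44.3 / 56.0 × 100

79.1071 %


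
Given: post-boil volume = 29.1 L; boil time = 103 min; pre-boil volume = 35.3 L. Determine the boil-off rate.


rate = (V_pre − V_post) / (t_min/60)
rate = (35.3 − 29.1) / (103/60)

3.6117 L/hr


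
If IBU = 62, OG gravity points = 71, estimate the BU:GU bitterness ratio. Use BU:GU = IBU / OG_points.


BU:GU = 62 / 71

0.8732


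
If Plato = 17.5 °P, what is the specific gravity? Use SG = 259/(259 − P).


SG = 259/(259 − 17.5)

1.0725


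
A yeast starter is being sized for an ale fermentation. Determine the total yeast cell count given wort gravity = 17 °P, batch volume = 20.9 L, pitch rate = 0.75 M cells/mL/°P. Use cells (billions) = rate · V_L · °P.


cells = 0.75 · 20.9 · 17

266.4750 billion cells


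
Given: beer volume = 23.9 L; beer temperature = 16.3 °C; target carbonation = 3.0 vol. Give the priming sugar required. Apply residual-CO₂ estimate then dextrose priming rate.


residual = 14.695·(0.01821 + 0.09011·e^(−0.04·T));  sugar = (target − residual)·4.0·V
residual = 14.695·(0.01821 + 0.09011·e^(−0.04·16.3)) = 0.9575
sugar = (3.0 − 0.9575)·4.0·23.9

195.2639 g


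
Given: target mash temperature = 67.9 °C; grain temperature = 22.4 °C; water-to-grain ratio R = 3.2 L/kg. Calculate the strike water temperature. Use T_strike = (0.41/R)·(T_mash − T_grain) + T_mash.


T_strike = (0.41/3.2)·(67.9 − 22.4) + 67.9

73.7297 °C


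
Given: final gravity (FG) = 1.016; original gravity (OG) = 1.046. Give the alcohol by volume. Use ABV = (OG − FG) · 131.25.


ABV = (1.046 − 1.016) · 131.25

3.9375 % ABV


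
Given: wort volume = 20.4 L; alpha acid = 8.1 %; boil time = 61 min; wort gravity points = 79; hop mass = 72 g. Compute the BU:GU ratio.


U = 1.65·0.000125^(GP/1000)·(1−e^(−0.04t))/4.15;  IBU = (α/100)·m·U·1000/V;  BU:GU = IBU/GP
U = 1.65·0.000125^(79/1000)·(1−e^(−0.04·61))/4.15 = 0.1784
IBU = (8.1/100)·72·0.1784·1000/20.4 = 51.0121
BU:GU = 51.0121/79

0.6457


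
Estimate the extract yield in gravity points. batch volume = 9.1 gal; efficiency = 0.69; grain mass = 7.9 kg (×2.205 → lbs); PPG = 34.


points = lbs × PPG × eff / vol
lbs = 7.9 × 2.205 = 17.4195
points = 17.4195 × 34 × 0.69 / 9.1

44.9079 points


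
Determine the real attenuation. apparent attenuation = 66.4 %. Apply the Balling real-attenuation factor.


RA = AA · 0.8192
RA = 66.4 · 0.8192

54.3949 %


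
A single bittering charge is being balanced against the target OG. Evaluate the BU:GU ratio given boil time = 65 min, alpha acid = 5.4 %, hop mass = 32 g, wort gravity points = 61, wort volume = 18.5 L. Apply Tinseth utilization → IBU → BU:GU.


U = 1.65·0.000125^(GP/1000)·(1−e^(−0.04t))/4.15;  IBU = (α/100)·m·U·1000/V;  BU:GU = IBU/GP
U = 1.65·0.000125^(61/1000)·(1−e^(−0.04·65))/4.15 = 0.2127
IBU = (5.4/100)·32·0.2127·1000/18.5 = 19.8702
BU:GU = 19.8702/61

0.3257


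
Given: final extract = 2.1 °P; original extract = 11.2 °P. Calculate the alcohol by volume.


SG = 259/(259 − P);  ABV = (OG − FG)·131.25
OG = 259/(259 − 11.2) = 1.0452
FG = 259/(259 − 2.1) = 1.0082
ABV = (1.0452 − 1.0082)·131.25

4.8593 % ABV


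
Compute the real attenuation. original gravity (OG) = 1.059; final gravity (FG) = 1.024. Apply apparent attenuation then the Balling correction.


AA = (OG−FG)/(OG−1)·100;  RA = AA·0.8192
AA = (1.059 − 1.024)/(1.059 − 1)·100 = 59.3220
RA = 59.3220·0.8192

48.5966 %


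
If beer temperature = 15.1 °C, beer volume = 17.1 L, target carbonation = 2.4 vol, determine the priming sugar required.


residual = 14.695·(0.01821 + 0.09011·e^(−0.04·T));  sugar = (target − residual)·4.0·V
residual = 14.695·(0.01821 + 0.09011·e^(−0.04·15.1)) = 0.9914
sugar = (2.4 − 0.9914)·4.0·17.1

96.3474 g


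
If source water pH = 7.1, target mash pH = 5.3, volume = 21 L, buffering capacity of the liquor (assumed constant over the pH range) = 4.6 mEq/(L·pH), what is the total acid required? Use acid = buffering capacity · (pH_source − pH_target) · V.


acid = 4.6 · (7.1 − 5.3) · 21

173.8800 mEq


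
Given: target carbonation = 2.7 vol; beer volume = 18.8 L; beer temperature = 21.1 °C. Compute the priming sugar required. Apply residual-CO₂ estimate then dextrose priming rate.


residual = 14.695·(0.01821 + 0.09011·e^(−0.04·T));  sugar = (target − residual)·4.0·V
residual = 14.695·(0.01821 + 0.09011·e^(−0.04·21.1)) = 0.8370
sugar = (2.7 − 0.8370)·4.0·18.8

140.0998 g


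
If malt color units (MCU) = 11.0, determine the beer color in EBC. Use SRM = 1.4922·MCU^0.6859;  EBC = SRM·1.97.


SRM = 1.4922·11.0^0.6859 = 7.7289
EBC = 7.7289·1.97

15.2260 EBC


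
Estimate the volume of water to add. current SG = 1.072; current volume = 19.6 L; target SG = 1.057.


V_water = V·((SG_curr − 1)/(SG_target − 1) − 1)
V_water = 19.6·((1.072 − 1)/(1.057 − 1) − 1)

5.1579 L


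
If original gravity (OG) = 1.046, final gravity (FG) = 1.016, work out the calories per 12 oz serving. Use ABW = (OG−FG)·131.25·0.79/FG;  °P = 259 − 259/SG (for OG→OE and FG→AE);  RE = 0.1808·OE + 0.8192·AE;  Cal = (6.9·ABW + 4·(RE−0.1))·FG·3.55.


ABW = (1.046 − 1.016)·131.25·0.79/1.016 = 3.0616
OE = 259 − 259/1.046 = 11.3901 °P
AE = 259 − 259/1.016 = 4.0787 °P
RE = 0.1808·11.3901 + 0.8192·4.0787 = 5.4006 °P
Cal = (6.9·3.0616 + 4·(5.4006−0.1))·1.016·3.55

152.6680 kcal


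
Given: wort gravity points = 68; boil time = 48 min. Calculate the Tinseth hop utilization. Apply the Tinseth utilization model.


U = 1.65·0.000125^(GP/1000) · (1 − e^(−0.04·t))/4.15
bigness = 1.65·0.000125^(68/1000) = 0.8955
boil_factor = (1 − e^(−0.04·48))/4.15 = 0.2056
U = 0.8955 · 0.2056

0.1842


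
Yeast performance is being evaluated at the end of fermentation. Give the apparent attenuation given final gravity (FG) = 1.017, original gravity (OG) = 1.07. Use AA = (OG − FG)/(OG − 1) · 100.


AA = (1.07 − 1.017)/(1.07 − 1) · 100

75.7143 %


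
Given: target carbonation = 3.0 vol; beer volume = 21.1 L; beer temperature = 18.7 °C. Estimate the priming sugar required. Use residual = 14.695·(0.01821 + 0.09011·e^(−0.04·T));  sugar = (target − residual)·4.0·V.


residual = 14.695·(0.01821 + 0.09011·e^(−0.04·18.7)) = 0.8943
sugar = (3.0 − 0.8943)·4.0·21.1

177.7177 g


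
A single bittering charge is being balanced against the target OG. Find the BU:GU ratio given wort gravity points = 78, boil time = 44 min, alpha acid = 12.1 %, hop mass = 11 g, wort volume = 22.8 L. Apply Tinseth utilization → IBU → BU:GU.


U = 1.65·0.000125^(GP/1000)·(1−e^(−0.04t))/4.15;  IBU = (α/100)·m·U·1000/V;  BU:GU = IBU/GP
U = 1.65·0.000125^(78/1000)·(1−e^(−0.04·44))/4.15 = 0.1633
IBU = (12.1/100)·11·0.1633·1000/22.8 = 9.5333
BU:GU = 9.5333/78

0.1222


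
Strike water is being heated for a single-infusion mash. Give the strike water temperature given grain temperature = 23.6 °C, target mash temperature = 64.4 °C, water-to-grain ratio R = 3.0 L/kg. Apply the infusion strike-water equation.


T_strike = (0.41/R)·(T_mash − T_grain) + T_mash
T_strike = (0.41/3.0)·(64.4 − 23.6) + 64.4

69.9760 °C


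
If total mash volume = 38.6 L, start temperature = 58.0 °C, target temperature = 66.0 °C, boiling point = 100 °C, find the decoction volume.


V_dec = V_total·(T_target − T_start)/(T_boil − T_start)
V_dec = 38.6·(66.0 − 58.0)/(100 − 58.0)

7.3524 L


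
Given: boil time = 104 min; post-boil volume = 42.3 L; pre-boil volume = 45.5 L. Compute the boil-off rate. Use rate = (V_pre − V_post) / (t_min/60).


rate = (45.5 − 42.3) / (104/60)

1.8462 L/hr


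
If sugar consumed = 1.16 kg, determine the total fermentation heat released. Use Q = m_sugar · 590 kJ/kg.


Q = 1.16 · 590

684.4000 kJ


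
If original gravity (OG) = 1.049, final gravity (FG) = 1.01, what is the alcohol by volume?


ABV = (OG − FG) · 131.25
ABV = (1.049 − 1.01) · 131.25

5.1187 % ABV


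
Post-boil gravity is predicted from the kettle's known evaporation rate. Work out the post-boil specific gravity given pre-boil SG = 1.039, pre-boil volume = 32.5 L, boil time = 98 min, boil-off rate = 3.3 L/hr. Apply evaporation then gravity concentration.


V_post = V_pre − rate·(t/60);  SG_post = 1 + (SG_pre−1)·V_pre/V_post
V_post = 32.5 − 3.3·(98/60) = 27.1100
SG_post = 1 + (1.039 − 1)·32.5/27.1100

1.0468


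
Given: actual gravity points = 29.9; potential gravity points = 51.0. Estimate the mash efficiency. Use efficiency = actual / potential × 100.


efficiency = 29.9 / 51.0 × 100

58.6275 %


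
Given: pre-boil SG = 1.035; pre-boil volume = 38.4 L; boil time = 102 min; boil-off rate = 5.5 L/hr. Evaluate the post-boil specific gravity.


V_post = V_pre − rate·(t/60);  SG_post = 1 + (SG_pre−1)·V_pre/V_post
V_post = 38.4 − 5.5·(102/60) = 29.0500
SG_post = 1 + (1.035 − 1)·38.4/29.0500

1.0463


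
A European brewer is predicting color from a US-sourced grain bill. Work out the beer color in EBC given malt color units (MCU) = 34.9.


SRM = 1.4922·MCU^0.6859;  EBC = SRM·1.97
SRM = 1.4922·34.9^0.6859 = 17.0628
EBC = 17.0628·1.97

33.6138 EBC


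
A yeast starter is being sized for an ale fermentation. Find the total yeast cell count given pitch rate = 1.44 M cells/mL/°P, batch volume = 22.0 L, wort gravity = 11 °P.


cells (billions) = rate · V_L · °P
cells = 1.44 · 22.0 · 11

348.4800 billion cells


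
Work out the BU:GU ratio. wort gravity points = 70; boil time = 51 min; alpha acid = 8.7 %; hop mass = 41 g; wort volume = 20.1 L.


U = 1.65·0.000125^(GP/1000)·(1−e^(−0.04t))/4.15;  IBU = (α/100)·m·U·1000/V;  BU:GU = IBU/GP
U = 1.65·0.000125^(70/1000)·(1−e^(−0.04·51))/4.15 = 0.1844
IBU = (8.7/100)·41·0.1844·1000/20.1 = 32.7214
BU:GU = 32.7214/70

0.4674


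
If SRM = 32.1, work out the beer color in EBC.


EBC = SRM · 1.97
EBC = 32.1 · 1.97

63.2370 EBC


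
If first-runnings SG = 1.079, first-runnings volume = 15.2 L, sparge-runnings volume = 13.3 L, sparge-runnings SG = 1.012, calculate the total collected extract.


total = Σ (SG_i − 1)·1000·V_i
first = (1.079 − 1)·1000·15.2 = 1200.8000
sparge = (1.012 − 1)·1000·13.3 = 159.6000
total = 1200.8000 + 159.6000

1360.4000 gravity·L


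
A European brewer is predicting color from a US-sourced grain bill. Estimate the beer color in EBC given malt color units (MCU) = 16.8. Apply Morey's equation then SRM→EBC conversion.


SRM = 1.4922·MCU^0.6859;  EBC = SRM·1.97
SRM = 1.4922·16.8^0.6859 = 10.3340
EBC = 10.3340·1.97

20.3579 EBC


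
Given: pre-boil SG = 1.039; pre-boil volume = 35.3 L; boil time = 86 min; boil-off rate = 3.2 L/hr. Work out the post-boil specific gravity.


V_post = V_pre − rate·(t/60);  SG_post = 1 + (SG_pre−1)·V_pre/V_post
V_post = 35.3 − 3.2·(86/60) = 30.7133
SG_post = 1 + (1.039 − 1)·35.3/30.7133

1.0448


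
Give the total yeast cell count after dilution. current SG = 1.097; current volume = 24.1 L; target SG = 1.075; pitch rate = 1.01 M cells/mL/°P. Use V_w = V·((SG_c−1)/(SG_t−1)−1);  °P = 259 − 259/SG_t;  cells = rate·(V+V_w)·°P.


V_w = 24.1·((1.097−1)/(1.075−1)−1) = 7.0693
V_final = 24.1 + 7.0693 = 31.1693
°P = 259 − 259/1.075 = 18.0698
cells = 1.01·31.1693·18.0698

568.8548 billion cells


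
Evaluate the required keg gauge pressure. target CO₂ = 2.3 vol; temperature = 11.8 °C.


psi = vols/(0.01821 + 0.09011·e^(−0.04·T)) − 14.695
psi = 2.3/(0.01821 + 0.09011·e^(−0.04·11.8)) − 14.695

16.2122 psi


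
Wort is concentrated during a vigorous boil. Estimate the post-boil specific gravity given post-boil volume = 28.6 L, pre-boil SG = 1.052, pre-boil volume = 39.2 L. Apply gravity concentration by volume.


SG_post = 1 + (SG_pre − 1)·V_pre/V_post
pts_pre = (1.052 − 1)·1000 = 52.0000
pts_post = 52.0000·39.2/28.6 = 71.2727
SG_post = 1 + 71.2727/1000

1.0713


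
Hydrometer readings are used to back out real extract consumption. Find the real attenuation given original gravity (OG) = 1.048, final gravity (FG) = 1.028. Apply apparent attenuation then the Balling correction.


AA = (OG−FG)/(OG−1)·100;  RA = AA·0.8192
AA = (1.048 − 1.028)/(1.048 − 1)·100 = 41.6667
RA = 41.6667·0.8192

34.1333 %


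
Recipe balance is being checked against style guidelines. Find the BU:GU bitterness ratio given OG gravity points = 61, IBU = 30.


BU:GU = IBU / OG_points
BU:GU = 30 / 61

0.4918


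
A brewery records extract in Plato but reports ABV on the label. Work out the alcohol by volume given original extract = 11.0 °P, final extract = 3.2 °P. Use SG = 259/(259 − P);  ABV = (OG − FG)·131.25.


OG = 259/(259 − 11.0) = 1.0444
FG = 259/(259 − 3.2) = 1.0125
ABV = (1.0444 − 1.0125)·131.25

4.1797 % ABV


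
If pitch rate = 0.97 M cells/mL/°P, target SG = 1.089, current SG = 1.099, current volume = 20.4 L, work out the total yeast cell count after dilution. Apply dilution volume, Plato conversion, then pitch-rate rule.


V_w = V·((SG_c−1)/(SG_t−1)−1);  °P = 259 − 259/SG_t;  cells = rate·(V+V_w)·°P
V_w = 20.4·((1.099−1)/(1.089−1)−1) = 2.2921
V_final = 20.4 + 2.2921 = 22.6921
°P = 259 − 259/1.089 = 21.1671
cells = 0.97·22.6921·21.1671

465.9175 billion cells


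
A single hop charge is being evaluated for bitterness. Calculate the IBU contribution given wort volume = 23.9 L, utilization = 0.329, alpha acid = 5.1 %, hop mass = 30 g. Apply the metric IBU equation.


IBU = (α/100)·mass·U·1000 / V
IBU = (5.1/100)·30·0.329·1000 / 23.9

21.0615 IBU


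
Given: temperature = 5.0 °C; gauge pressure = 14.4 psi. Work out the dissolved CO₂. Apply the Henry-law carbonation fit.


vols = (P + 14.695)·(0.01821 + 0.09011·e^(−0.04·T))
vols = (14.4 + 14.695)·(0.01821 + 0.09011·e^(−0.04·5.0))

2.6763 volumes


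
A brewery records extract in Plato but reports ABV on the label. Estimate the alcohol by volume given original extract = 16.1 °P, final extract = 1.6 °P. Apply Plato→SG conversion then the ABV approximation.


SG = 259/(259 − P);  ABV = (OG − FG)·131.25
OG = 259/(259 − 16.1) = 1.0663
FG = 259/(259 − 1.6) = 1.0062
ABV = (1.0663 − 1.0062)·131.25

7.8837 % ABV


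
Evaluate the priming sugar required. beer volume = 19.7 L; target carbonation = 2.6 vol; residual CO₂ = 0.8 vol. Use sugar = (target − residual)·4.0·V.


sugar = (2.6 − 0.8)·4.0·19.7

141.8400 g


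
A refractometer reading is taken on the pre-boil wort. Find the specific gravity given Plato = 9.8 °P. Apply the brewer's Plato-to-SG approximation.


SG = 259/(259 − P)
SG = 259/(259 − 9.8)

1.0393


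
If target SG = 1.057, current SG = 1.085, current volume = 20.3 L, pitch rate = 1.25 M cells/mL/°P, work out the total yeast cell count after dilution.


V_w = V·((SG_c−1)/(SG_t−1)−1);  °P = 259 − 259/SG_t;  cells = rate·(V+V_w)·°P
V_w = 20.3·((1.085−1)/(1.057−1)−1) = 9.9719
V_final = 20.3 + 9.9719 = 30.2719
°P = 259 − 259/1.057 = 13.9669
cells = 1.25·30.2719·13.9669

528.5058 billion cells


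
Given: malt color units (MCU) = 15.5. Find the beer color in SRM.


SRM = 1.4922 · MCU^0.6859
SRM = 1.4922 · 15.5^0.6859

9.7786 SRM


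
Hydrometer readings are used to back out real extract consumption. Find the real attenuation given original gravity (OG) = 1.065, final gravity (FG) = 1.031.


AA = (OG−FG)/(OG−1)·100;  RA = AA·0.8192
AA = (1.065 − 1.031)/(1.065 − 1)·100 = 52.3077
RA = 52.3077·0.8192

42.8505 %


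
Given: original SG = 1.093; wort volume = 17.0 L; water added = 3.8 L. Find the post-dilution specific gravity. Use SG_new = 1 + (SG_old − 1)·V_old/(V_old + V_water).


pts = (1.093 − 1)·1000·17.0/(17.0 + 3.8) = 76.0096
SG_new = 1 + 76.0096/1000

1.0760


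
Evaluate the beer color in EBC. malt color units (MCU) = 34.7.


SRM = 1.4922·MCU^0.6859;  EBC = SRM·1.97
SRM = 1.4922·34.7^0.6859 = 16.9957
EBC = 16.9957·1.97

33.4815 EBC


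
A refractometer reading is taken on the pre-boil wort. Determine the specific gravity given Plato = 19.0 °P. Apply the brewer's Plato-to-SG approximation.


SG = 259/(259 − P)
SG = 259/(259 − 19.0)

1.0792


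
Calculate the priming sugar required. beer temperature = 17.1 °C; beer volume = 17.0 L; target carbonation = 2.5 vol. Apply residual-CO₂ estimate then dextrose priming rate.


residual = 14.695·(0.01821 + 0.09011·e^(−0.04·T));  sugar = (target − residual)·4.0·V
residual = 14.695·(0.01821 + 0.09011·e^(−0.04·17.1)) = 0.9358
sugar = (2.5 − 0.9358)·4.0·17.0

106.3681 g


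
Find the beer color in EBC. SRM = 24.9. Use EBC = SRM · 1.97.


EBC = 24.9 · 1.97

49.0530 EBC


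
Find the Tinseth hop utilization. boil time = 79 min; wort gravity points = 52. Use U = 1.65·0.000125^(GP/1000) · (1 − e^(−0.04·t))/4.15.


bigness = 1.65·0.000125^(52/1000) = 1.0340
boil_factor = (1 − e^(−0.04·79))/4.15 = 0.2307
U = 1.0340 · 0.2307

0.2386


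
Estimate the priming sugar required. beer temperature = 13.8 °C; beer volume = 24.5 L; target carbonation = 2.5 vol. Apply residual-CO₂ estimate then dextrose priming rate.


residual = 14.695·(0.01821 + 0.09011·e^(−0.04·T));  sugar = (target − residual)·4.0·V
residual = 14.695·(0.01821 + 0.09011·e^(−0.04·13.8)) = 1.0300
sugar = (2.5 − 1.0300)·4.0·24.5

144.0554 g


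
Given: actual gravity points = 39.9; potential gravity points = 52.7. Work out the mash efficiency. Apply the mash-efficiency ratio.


efficiency = actual / potential × 100
efficiency = 39.9 / 52.7 × 100

75.7116 %


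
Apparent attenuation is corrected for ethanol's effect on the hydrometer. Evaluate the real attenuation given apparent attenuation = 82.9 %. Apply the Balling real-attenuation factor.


RA = AA · 0.8192
RA = 82.9 · 0.8192

67.9117 %


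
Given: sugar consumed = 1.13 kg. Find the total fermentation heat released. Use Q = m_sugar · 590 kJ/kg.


Q = 1.13 · 590

666.7000 kJ


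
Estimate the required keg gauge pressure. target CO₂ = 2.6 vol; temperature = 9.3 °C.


psi = vols/(0.01821 + 0.09011·e^(−0.04·T)) − 14.695
psi = 2.6/(0.01821 + 0.09011·e^(−0.04·9.3)) − 14.695

17.6724 psi


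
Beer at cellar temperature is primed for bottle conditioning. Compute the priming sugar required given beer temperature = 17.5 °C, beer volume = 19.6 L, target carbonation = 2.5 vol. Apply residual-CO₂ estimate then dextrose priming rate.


residual = 14.695·(0.01821 + 0.09011·e^(−0.04·T));  sugar = (target − residual)·4.0·V
residual = 14.695·(0.01821 + 0.09011·e^(−0.04·17.5)) = 0.9252
sugar = (2.5 − 0.9252)·4.0·19.6

123.4676 g


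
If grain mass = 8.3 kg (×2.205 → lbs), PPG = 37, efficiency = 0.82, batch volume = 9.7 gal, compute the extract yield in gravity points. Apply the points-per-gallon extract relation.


points = lbs × PPG × eff / vol
lbs = 8.3 × 2.205 = 18.3015
points = 18.3015 × 37 × 0.82 / 9.7

57.2441 points


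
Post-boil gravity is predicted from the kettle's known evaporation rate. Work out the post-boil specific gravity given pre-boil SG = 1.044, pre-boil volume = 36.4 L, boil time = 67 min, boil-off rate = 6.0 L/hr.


V_post = V_pre − rate·(t/60);  SG_post = 1 + (SG_pre−1)·V_pre/V_post
V_post = 36.4 − 6.0·(67/60) = 29.7000
SG_post = 1 + (1.044 − 1)·36.4/29.7000

1.0539


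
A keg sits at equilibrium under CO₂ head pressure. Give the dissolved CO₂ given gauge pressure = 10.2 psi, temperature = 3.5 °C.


vols = (P + 14.695)·(0.01821 + 0.09011·e^(−0.04·T))
vols = (10.2 + 14.695)·(0.01821 + 0.09011·e^(−0.04·3.5))

2.4036 volumes


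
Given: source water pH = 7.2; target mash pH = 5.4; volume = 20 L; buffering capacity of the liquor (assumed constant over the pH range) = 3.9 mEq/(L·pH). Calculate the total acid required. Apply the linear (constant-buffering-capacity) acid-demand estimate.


acid = buffering capacity · (pH_source − pH_target) · V
acid = 3.9 · (7.2 − 5.4) · 20

140.4000 mEq


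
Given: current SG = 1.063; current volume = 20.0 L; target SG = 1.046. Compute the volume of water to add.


V_water = V·((SG_curr − 1)/(SG_target − 1) − 1)
V_water = 20.0·((1.063 − 1)/(1.046 − 1) − 1)

7.3913 L


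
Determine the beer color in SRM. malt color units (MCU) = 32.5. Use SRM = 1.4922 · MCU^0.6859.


SRM = 1.4922 · 32.5^0.6859

16.2490 SRM


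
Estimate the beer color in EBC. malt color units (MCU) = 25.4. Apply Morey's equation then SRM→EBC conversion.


SRM = 1.4922·MCU^0.6859;  EBC = SRM·1.97
SRM = 1.4922·25.4^0.6859 = 13.7215
EBC = 13.7215·1.97

27.0314 EBC


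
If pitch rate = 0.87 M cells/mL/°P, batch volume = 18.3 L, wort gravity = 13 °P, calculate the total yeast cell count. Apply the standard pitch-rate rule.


cells (billions) = rate · V_L · °P
cells = 0.87 · 18.3 · 13

206.9730 billion cells


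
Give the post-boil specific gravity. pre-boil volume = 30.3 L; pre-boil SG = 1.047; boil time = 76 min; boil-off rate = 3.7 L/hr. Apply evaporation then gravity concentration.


V_post = V_pre − rate·(t/60);  SG_post = 1 + (SG_pre−1)·V_pre/V_post
V_post = 30.3 − 3.7·(76/60) = 25.6133
SG_post = 1 + (1.047 − 1)·30.3/25.6133

1.0556


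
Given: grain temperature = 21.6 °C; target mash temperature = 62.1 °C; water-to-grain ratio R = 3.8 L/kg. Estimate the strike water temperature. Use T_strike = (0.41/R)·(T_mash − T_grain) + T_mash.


T_strike = (0.41/3.8)·(62.1 − 21.6) + 62.1

66.4697 °C


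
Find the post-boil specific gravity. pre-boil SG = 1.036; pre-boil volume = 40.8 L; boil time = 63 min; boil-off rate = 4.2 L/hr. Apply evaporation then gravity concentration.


V_post = V_pre − rate·(t/60);  SG_post = 1 + (SG_pre−1)·V_pre/V_post
V_post = 40.8 − 4.2·(63/60) = 36.3900
SG_post = 1 + (1.036 − 1)·40.8/36.3900

1.0404


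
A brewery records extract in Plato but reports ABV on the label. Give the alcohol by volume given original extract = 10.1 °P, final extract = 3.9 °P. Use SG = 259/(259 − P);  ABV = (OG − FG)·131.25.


OG = 259/(259 − 10.1) = 1.0406
FG = 259/(259 − 3.9) = 1.0153
ABV = (1.0406 − 1.0153)·131.25

3.3194 % ABV


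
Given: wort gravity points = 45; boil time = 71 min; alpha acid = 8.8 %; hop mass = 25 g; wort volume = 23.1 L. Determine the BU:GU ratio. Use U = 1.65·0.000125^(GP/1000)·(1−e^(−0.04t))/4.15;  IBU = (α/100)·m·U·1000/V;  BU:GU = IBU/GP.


U = 1.65·0.000125^(45/1000)·(1−e^(−0.04·71))/4.15 = 0.2498
IBU = (8.8/100)·25·0.2498·1000/23.1 = 23.7937
BU:GU = 23.7937/45

0.5287


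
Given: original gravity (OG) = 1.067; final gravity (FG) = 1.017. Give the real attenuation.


AA = (OG−FG)/(OG−1)·100;  RA = AA·0.8192
AA = (1.067 − 1.017)/(1.067 − 1)·100 = 74.6269
RA = 74.6269·0.8192

61.1343 %


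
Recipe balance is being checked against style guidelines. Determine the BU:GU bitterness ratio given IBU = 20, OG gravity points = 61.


BU:GU = IBU / OG_points
BU:GU = 20 / 61

0.3279


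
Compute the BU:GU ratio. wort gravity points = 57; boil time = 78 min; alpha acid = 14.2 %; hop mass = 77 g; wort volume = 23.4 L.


U = 1.65·0.000125^(GP/1000)·(1−e^(−0.04t))/4.15;  IBU = (α/100)·m·U·1000/V;  BU:GU = IBU/GP
U = 1.65·0.000125^(57/1000)·(1−e^(−0.04·78))/4.15 = 0.2277
IBU = (14.2/100)·77·0.2277·1000/23.4 = 106.3921
BU:GU = 106.3921/57

1.8665


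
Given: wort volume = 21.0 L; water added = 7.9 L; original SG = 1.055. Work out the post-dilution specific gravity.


SG_new = 1 + (SG_old − 1)·V_old/(V_old + V_water)
pts = (1.055 − 1)·1000·21.0/(21.0 + 7.9) = 39.9654
SG_new = 1 + 39.9654/1000

1.0400


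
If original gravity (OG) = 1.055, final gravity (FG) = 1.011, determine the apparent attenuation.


AA = (OG − FG)/(OG − 1) · 100
AA = (1.055 − 1.011)/(1.055 − 1) · 100

80.0000 %


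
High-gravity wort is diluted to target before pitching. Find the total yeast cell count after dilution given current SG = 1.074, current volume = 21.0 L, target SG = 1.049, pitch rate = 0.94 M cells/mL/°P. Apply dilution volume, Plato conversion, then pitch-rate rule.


V_w = V·((SG_c−1)/(SG_t−1)−1);  °P = 259 − 259/SG_t;  cells = rate·(V+V_w)·°P
V_w = 21.0·((1.074−1)/(1.049−1)−1) = 10.7143
V_final = 21.0 + 10.7143 = 31.7143
°P = 259 − 259/1.049 = 12.0982
cells = 0.94·31.7143·12.0982

360.6643 billion cells


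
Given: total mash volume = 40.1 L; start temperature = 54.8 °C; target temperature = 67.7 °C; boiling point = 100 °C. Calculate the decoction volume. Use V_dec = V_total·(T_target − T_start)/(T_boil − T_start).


V_dec = 40.1·(67.7 − 54.8)/(100 − 54.8)

11.4445 L


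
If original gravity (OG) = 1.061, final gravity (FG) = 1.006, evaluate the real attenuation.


AA = (OG−FG)/(OG−1)·100;  RA = AA·0.8192
AA = (1.061 − 1.006)/(1.061 − 1)·100 = 90.1639
RA = 90.1639·0.8192

73.8623 %


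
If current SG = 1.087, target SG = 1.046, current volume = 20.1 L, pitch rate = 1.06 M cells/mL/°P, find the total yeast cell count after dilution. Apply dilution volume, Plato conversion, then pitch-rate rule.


V_w = V·((SG_c−1)/(SG_t−1)−1);  °P = 259 − 259/SG_t;  cells = rate·(V+V_w)·°P
V_w = 20.1·((1.087−1)/(1.046−1)−1) = 17.9152
V_final = 20.1 + 17.9152 = 38.0152
°P = 259 − 259/1.046 = 11.3901
cells = 1.06·38.0152·11.3901

458.9752 billion cells


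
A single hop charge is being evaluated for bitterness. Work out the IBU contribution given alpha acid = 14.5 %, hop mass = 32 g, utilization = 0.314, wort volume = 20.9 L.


IBU = (α/100)·mass·U·1000 / V
IBU = (14.5/100)·32·0.314·1000 / 20.9

69.7110 IBU


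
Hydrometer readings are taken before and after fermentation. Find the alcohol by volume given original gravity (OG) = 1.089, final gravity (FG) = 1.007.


ABV = (OG − FG) · 131.25
ABV = (1.089 − 1.007) · 131.25

10.7625 % ABV


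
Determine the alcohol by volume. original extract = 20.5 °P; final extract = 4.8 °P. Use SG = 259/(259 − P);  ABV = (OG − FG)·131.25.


OG = 259/(259 − 20.5) = 1.0860
FG = 259/(259 − 4.8) = 1.0189
ABV = (1.0860 − 1.0189)·131.25

8.8031 % ABV


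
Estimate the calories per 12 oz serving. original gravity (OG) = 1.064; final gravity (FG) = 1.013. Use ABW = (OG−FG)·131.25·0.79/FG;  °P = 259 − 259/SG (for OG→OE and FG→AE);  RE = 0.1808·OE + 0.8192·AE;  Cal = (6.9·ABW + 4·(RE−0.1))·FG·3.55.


ABW = (1.064 − 1.013)·131.25·0.79/1.013 = 5.2202
OE = 259 − 259/1.064 = 15.5789 °P
AE = 259 − 259/1.013 = 3.3238 °P
RE = 0.1808·15.5789 + 0.8192·3.3238 = 5.5395 °P
Cal = (6.9·5.2202 + 4·(5.5395−0.1))·1.013·3.55

207.7765 kcal


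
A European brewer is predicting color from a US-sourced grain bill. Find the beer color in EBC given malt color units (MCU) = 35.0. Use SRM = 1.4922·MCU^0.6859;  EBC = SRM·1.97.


SRM = 1.4922·35.0^0.6859 = 17.0963
EBC = 17.0963·1.97

33.6798 EBC
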